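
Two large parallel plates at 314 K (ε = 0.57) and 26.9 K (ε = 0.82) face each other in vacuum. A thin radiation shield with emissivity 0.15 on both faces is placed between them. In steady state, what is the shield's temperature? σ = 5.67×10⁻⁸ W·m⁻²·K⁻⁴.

T_s ≈ 262 K

In steady state the net flux on the hot side equals that on the cold side.
σ(T₁⁴−T_s⁴)/D₁ = σ(T_s⁴−T₂⁴)/D₂, with D₁ = 1/ε₁+1/ε_s−1 = 7.421, D₂ = 1/ε_s+1/ε₂−1 = 6.886.
Solve for T_s⁴: T_s⁴ = (D₂·T₁⁴ + D₁·T₂⁴)/(D₁+D₂) = 4.679×10⁹ K⁴.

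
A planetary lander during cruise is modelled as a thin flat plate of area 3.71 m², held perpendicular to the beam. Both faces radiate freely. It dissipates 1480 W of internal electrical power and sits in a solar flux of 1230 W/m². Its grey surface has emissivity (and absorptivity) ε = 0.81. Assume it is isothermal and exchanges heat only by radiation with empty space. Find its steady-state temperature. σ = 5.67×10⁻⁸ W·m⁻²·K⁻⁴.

At steady state, absorbed solar power + internal power = radiated power.
Absorbed: α·S·A_cross = 0.81·1230·3.710 = 3696 W (cross-section A).
Total input = 3696 + 1480 = 5176 W.
Radiated: εσ·A_surf·T⁴ with A_surf = 2A = 7.420 m².
T⁴ = 5176/(0.81·5.67×10⁻⁸·7.420) = 1.519×10¹⁰ K⁴.

T ≈ 351 K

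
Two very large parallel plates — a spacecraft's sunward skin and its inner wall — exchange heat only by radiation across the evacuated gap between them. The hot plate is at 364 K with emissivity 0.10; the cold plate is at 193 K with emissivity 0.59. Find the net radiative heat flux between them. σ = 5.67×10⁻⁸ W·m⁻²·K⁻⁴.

For two infinite grey parallel plates, q = σ(T₁⁴ − T₂⁴)/(1/ε₁ + 1/ε₂ − 1).
T₁⁴ − T₂⁴ = 1.756×10¹⁰ − 1.387×10⁹ = 1.617×10¹⁰ K⁴.
1/ε₁ + 1/ε₂ − 1 = 10.00 + 1.695 − 1 = 10.69.
q = 5.67×10⁻⁸ × 1.617×10¹⁰ / 10.69.

q ≈ 85.7 W/m²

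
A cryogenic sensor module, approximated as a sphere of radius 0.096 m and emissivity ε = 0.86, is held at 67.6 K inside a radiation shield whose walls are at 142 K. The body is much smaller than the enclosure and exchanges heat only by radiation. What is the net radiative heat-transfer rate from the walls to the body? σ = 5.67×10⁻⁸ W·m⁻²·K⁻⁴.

For a small grey body in a large enclosure: P_net = εσA(T_body⁴ − T_wall⁴).
A = 4πr² = 0.1158 m²; T_body⁴ − T_wall⁴ = 2.088×10⁷ − 4.066×10⁸ = -3.857×10⁸ K⁴.
|P_net| = 0.86·5.67×10⁻⁸·0.1158·3.857×10⁸.

P_net ≈ 2.18 W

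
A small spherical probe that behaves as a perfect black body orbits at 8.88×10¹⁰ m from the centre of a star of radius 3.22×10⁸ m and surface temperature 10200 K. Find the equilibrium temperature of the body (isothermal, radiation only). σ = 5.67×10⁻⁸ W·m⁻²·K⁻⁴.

The star's surface emits σT_*⁴; at distance d the flux is S = σT_*⁴(R_*/d)².
S = 5.67×10⁻⁸·(10200)⁴·(3.22×10⁸/8.88×10¹⁰)² = 8070 W/m².
For an isothermal sphere T⁴ = (1−a)S/(4σ) = 3.558×10¹⁰ K⁴.

T ≈ 434 K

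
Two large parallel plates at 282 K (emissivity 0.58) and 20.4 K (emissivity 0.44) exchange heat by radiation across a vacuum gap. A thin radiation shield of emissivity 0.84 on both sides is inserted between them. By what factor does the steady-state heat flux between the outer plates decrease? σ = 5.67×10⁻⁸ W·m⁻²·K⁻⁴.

factor ≈ 1.46

Without shield: q₀ = σΔ(T⁴)/(1/ε₁+1/ε₂−1) with denominator 2.997.
With shield the two gaps are in series; the resistances add: (1/ε₁+1/ε_s−1)+(1/ε_s+1/ε₂−1) = 1.915+2.463 = 4.378.
Heat-flux ratio q₀/q = 4.378/2.997.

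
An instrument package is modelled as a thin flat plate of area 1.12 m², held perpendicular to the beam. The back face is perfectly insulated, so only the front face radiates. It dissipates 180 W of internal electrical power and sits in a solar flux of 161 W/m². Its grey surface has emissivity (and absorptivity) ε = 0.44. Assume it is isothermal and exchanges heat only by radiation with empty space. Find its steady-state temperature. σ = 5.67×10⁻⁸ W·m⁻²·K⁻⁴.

At steady state, absorbed solar power + internal power = radiated power.
Absorbed: α·S·A_cross = 0.44·161·1.120 = 79.34 W (cross-section A).
Total input = 79.34 + 180 = 259.3 W.
Radiated: εσ·A_surf·T⁴ with A_surf = A = 1.120 m².
T⁴ = 259.3/(0.44·5.67×10⁻⁸·1.120) = 9.281×10⁹ K⁴.

T ≈ 310 K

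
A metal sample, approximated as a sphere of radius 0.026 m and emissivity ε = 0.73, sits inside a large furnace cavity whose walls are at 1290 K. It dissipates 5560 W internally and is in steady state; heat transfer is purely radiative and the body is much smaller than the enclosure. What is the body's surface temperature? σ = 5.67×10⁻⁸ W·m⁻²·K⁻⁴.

T ≈ 2080 K

For a small grey body in a large enclosure, net radiated power = εσA(T⁴ − T_w⁴).
Steady state: P = εσA(T⁴ − T_w⁴) with A = 4πr² = 0.008495 m².
T⁴ = P/(εσA) + T_w⁴ = 5560/(0.73·5.67×10⁻⁸·0.008495) + (1290)⁴
    = 1.581×10¹³ + 2.769×10¹² = 1.858×10¹³ K⁴.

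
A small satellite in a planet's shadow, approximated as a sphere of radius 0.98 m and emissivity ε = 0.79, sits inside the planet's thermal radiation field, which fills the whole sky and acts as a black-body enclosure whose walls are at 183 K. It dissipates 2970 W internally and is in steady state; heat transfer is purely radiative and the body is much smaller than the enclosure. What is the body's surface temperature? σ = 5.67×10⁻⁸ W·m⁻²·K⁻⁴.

T ≈ 285 K

For a small grey body in a large enclosure, net radiated power = εσA(T⁴ − T_w⁴).
Steady state: P = εσA(T⁴ − T_w⁴) with A = 4πr² = 12.07 m².
T⁴ = P/(εσA) + T_w⁴ = 2970/(0.79·5.67×10⁻⁸·12.07) + (183)⁴
    = 5.494×10⁹ + 1.122×10⁹ = 6.615×10⁹ K⁴.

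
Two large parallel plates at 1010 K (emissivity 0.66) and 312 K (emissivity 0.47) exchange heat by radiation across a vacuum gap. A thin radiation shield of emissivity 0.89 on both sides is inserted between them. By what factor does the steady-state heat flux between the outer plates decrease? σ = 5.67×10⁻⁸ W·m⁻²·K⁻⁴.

factor ≈ 1.47

Without shield: q₀ = σΔ(T⁴)/(1/ε₁+1/ε₂−1) with denominator 2.643.
With shield the two gaps are in series; the resistances add: (1/ε₁+1/ε_s−1)+(1/ε_s+1/ε₂−1) = 1.639+2.251 = 3.890.
Heat-flux ratio q₀/q = 3.890/2.643.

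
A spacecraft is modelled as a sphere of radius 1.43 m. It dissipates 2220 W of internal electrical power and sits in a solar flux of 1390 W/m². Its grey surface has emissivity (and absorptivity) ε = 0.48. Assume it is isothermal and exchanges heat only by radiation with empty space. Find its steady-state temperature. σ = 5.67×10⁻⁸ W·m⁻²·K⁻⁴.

T ≈ 311 K

At steady state, absorbed solar power + internal power = radiated power.
Absorbed: α·S·A_cross = 0.48·1390·6.424 = 4286 W (cross-section πr²).
Total input = 4286 + 2220 = 6506 W.
Radiated: εσ·A_surf·T⁴ with A_surf = 4πr² = 25.70 m².
T⁴ = 6506/(0.48·5.67×10⁻⁸·25.70) = 9.303×10⁹ K⁴.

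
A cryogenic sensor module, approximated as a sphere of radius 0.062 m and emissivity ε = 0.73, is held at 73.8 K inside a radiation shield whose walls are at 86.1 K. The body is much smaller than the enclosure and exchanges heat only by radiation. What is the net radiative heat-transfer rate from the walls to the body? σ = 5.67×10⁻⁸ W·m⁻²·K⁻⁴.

For a small grey body in a large enclosure: P_net = εσA(T_body⁴ − T_wall⁴).
A = 4πr² = 0.04831 m²; T_body⁴ − T_wall⁴ = 2.966×10⁷ − 5.496×10⁷ = -2.529×10⁷ K⁴.
|P_net| = 0.73·5.67×10⁻⁸·0.04831·2.529×10⁷.

P_net ≈ 0.0506 W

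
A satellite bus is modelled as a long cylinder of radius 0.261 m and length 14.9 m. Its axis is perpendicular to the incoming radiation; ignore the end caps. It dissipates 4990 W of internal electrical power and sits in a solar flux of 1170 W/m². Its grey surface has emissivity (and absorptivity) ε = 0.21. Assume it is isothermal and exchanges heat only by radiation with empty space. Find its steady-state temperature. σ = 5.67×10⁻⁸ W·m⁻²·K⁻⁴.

At steady state, absorbed solar power + internal power = radiated power.
Absorbed: α·S·A_cross = 0.21·1170·7.778 = 1911 W (cross-section 2rL).
Total input = 1911 + 4990 = 6901 W.
Radiated: εσ·A_surf·T⁴ with A_surf = 2πrL = 24.43 m².
T⁴ = 6901/(0.21·5.67×10⁻⁸·24.43) = 2.372×10¹⁰ K⁴.

T ≈ 392 K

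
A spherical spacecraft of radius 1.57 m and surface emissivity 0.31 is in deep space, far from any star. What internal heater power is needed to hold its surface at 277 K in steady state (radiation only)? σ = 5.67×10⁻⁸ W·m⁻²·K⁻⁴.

P = εσ·4πr²·T⁴.
4πr² = 30.97 m²; T⁴ = 5.887×10⁹ K⁴.
P = 0.31·5.67×10⁻⁸·30.97·5.887×10⁹.

P ≈ 3210 W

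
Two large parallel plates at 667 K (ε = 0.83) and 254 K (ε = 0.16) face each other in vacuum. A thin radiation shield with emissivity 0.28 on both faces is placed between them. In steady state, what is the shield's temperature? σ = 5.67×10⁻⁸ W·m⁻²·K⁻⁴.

In steady state the net flux on the hot side equals that on the cold side.
σ(T₁⁴−T_s⁴)/D₁ = σ(T_s⁴−T₂⁴)/D₂, with D₁ = 1/ε₁+1/ε_s−1 = 3.776, D₂ = 1/ε_s+1/ε₂−1 = 8.821.
Solve for T_s⁴: T_s⁴ = (D₂·T₁⁴ + D₁·T₂⁴)/(D₁+D₂) = 1.398×10¹¹ K⁴.

T_s ≈ 612 K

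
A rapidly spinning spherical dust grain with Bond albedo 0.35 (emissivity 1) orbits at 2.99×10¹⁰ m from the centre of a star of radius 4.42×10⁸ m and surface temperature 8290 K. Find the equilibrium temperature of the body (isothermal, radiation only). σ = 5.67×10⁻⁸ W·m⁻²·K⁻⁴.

The star's surface emits σT_*⁴; at distance d the flux is S = σT_*⁴(R_*/d)².
S = 5.67×10⁻⁸·(8290)⁴·(4.42×10⁸/2.99×10¹⁰)² = 58520 W/m².
For an isothermal sphere T⁴ = (1−a)S/(4σ) = 1.677×10¹¹ K⁴.

T ≈ 640 K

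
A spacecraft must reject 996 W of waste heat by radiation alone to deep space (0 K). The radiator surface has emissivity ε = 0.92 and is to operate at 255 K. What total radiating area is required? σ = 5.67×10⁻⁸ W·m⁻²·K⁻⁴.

P = εσA T⁴ ⇒ A = P/(εσT⁴).
T⁴ = 4.228×10⁹ K⁴.
A = 996/(0.92 × 5.67×10⁻⁸ × 4.228×10⁹).

A ≈ 4.52 m²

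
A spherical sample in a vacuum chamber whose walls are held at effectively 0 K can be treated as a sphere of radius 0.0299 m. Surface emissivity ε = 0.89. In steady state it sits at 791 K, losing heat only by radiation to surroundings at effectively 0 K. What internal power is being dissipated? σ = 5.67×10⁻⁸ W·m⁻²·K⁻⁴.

P ≈ 222 W

Steady state: P = εσA T⁴.
A = 4πr² = 0.01123 m²; T⁴ = (791)⁴ = 3.915×10¹¹ K⁴.
P = 0.89 × 5.67×10⁻⁸ × 0.01123 × 3.915×10¹¹.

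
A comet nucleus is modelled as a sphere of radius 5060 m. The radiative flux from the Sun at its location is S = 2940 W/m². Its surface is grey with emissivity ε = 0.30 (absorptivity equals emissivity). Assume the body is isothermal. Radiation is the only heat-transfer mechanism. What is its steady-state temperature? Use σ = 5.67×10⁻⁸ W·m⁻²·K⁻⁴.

T ≈ 337 K

At equilibrium, absorbed power = emitted power.
Absorbing cross-section = πr² = 8.044×10⁷ m²; emitting surface = 4πr² = 3.217×10⁸ m² (ratio 4).
εS·A_cross = εσ·A_surf·T⁴  ⇒  T⁴ = S/(4σ)   (ε cancels).
T⁴ = 2940/(4·5.67×10⁻⁸) = 1.296×10¹⁰ K⁴.
T = (1.296×10¹⁰)^(1/4).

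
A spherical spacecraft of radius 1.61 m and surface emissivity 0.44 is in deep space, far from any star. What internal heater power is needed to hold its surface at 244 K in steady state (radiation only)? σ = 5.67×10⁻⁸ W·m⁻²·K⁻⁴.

P = εσ·4πr²·T⁴.
4πr² = 32.57 m²; T⁴ = 3.545×10⁹ K⁴.
P = 0.44·5.67×10⁻⁸·32.57·3.545×10⁹.

P ≈ 2880 W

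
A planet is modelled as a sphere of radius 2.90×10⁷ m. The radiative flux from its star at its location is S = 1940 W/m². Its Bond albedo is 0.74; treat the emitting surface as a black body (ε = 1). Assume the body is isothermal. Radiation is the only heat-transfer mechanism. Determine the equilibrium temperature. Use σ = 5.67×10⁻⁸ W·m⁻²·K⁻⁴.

At equilibrium, absorbed power = emitted power.
Absorbing cross-section = πr² = 2.642×10¹⁵ m²; emitting surface = 4πr² = 1.057×10¹⁶ m² (ratio 4).
(1−a)S·A_cross = εσ·A_surf·T⁴  ⇒  T⁴ = (1−a)S/(4σ).
T⁴ = 0.260·1940/(4·5.67×10⁻⁸) = 2.224×10⁹ K⁴.
T = (2.224×10⁹)^(1/4).

T ≈ 217 K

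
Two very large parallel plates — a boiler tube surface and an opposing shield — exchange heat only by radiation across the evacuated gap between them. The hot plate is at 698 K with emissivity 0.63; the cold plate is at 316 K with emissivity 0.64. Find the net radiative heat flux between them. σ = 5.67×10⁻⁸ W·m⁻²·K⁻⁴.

For two infinite grey parallel plates, q = σ(T₁⁴ − T₂⁴)/(1/ε₁ + 1/ε₂ − 1).
T₁⁴ − T₂⁴ = 2.374×10¹¹ − 9.971×10⁹ = 2.274×10¹¹ K⁴.
1/ε₁ + 1/ε₂ − 1 = 1.587 + 1.562 − 1 = 2.150.
q = 5.67×10⁻⁸ × 2.274×10¹¹ / 2.150.

q ≈ 6000 W/m²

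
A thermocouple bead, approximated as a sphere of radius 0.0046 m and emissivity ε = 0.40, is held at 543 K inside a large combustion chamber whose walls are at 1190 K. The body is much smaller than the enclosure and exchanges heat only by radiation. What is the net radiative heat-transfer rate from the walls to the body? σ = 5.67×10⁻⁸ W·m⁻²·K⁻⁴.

For a small grey body in a large enclosure: P_net = εσA(T_body⁴ − T_wall⁴).
A = 4πr² = 2.659×10⁻⁴ m²; T_body⁴ − T_wall⁴ = 8.694×10¹⁰ − 2.005×10¹² = -1.918×10¹² K⁴.
|P_net| = 0.40·5.67×10⁻⁸·2.659×10⁻⁴·1.918×10¹².

P_net ≈ 11.6 W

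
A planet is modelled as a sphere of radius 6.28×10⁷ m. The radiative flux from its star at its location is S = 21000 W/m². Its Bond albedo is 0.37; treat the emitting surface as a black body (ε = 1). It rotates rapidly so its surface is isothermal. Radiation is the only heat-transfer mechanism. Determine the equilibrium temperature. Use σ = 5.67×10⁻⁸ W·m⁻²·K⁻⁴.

At equilibrium, absorbed power = emitted power.
Absorbing cross-section = πr² = 1.239×10¹⁶ m²; emitting surface = 4πr² = 4.956×10¹⁶ m² (ratio 4).
(1−a)S·A_cross = εσ·A_surf·T⁴  ⇒  T⁴ = (1−a)S/(4σ).
T⁴ = 0.630·21000/(4·5.67×10⁻⁸) = 5.833×10¹⁰ K⁴.
T = (5.833×10¹⁰)^(1/4).

T ≈ 491 K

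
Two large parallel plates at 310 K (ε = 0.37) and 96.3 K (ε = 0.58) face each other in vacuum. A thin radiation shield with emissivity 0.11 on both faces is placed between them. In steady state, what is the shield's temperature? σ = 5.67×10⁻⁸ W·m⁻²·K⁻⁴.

In steady state the net flux on the hot side equals that on the cold side.
σ(T₁⁴−T_s⁴)/D₁ = σ(T_s⁴−T₂⁴)/D₂, with D₁ = 1/ε₁+1/ε_s−1 = 10.79, D₂ = 1/ε_s+1/ε₂−1 = 9.815.
Solve for T_s⁴: T_s⁴ = (D₂·T₁⁴ + D₁·T₂⁴)/(D₁+D₂) = 4.443×10⁹ K⁴.

T_s ≈ 258 K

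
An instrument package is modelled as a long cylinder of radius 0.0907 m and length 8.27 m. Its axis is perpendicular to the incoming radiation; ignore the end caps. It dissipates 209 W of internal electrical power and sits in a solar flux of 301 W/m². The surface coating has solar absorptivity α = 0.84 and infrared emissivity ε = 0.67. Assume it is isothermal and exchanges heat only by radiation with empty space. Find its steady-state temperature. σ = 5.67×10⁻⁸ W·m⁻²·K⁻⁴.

T ≈ 239 K

At steady state, absorbed solar power + internal power = radiated power.
Absorbed: α·S·A_cross = 0.84·301·1.500 = 379.3 W (cross-section 2rL).
Total input = 379.3 + 209 = 588.3 W.
Radiated: εσ·A_surf·T⁴ with A_surf = 2πrL = 4.713 m².
T⁴ = 588.3/(0.67·5.67×10⁻⁸·4.713) = 3.286×10⁹ K⁴.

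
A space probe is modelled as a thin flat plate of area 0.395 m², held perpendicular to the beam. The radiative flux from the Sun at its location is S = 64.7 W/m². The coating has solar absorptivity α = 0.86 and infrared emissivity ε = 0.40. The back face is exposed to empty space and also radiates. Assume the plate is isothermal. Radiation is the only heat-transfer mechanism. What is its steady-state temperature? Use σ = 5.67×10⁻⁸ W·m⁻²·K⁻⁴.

At equilibrium, absorbed power = emitted power.
Absorbing cross-section = A = 0.3950 m²; emitting surface = 2A = 0.7900 m² (ratio 2).
αS·A_cross = εσ·A_surf·T⁴  ⇒  T⁴ = αS/(ε·2σ).
T⁴ = 0.860·64.7/(0.40·2·5.67×10⁻⁸) = 1.227×10⁹ K⁴.
T = (1.227×10⁹)^(1/4).

T ≈ 187 K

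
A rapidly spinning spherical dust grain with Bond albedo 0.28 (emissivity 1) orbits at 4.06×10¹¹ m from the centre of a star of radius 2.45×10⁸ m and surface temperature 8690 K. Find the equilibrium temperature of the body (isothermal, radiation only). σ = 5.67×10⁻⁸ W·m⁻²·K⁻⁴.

The star's surface emits σT_*⁴; at distance d the flux is S = σT_*⁴(R_*/d)².
S = 5.67×10⁻⁸·(8690)⁴·(2.45×10⁸/4.06×10¹¹)² = 117.7 W/m².
For an isothermal sphere T⁴ = (1−a)S/(4σ) = 3.738×10⁸ K⁴.

T ≈ 139 K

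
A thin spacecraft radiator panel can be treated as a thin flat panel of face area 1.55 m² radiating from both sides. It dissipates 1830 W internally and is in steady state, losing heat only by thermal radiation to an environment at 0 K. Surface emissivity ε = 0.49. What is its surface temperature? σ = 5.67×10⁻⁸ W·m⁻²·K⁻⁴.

T ≈ 382 K

Steady state: internal power = radiated power, P = εσA T⁴.
Radiating area A = 2·1.55 = 3.100 m².
T⁴ = P/(εσA) = 1830/(0.49·5.67×10⁻⁸·3.100) = 2.125×10¹⁰ K⁴.
T = (2.125×10¹⁰)^(1/4).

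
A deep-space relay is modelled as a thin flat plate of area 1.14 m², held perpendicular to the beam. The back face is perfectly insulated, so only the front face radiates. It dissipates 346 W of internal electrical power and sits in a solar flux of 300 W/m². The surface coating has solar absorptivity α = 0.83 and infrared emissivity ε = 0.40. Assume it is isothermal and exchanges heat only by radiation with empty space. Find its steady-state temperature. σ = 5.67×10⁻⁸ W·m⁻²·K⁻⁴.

At steady state, absorbed solar power + internal power = radiated power.
Absorbed: α·S·A_cross = 0.83·300·1.140 = 283.9 W (cross-section A).
Total input = 283.9 + 346 = 629.9 W.
Radiated: εσ·A_surf·T⁴ with A_surf = A = 1.140 m².
T⁴ = 629.9/(0.40·5.67×10⁻⁸·1.140) = 2.436×10¹⁰ K⁴.

T ≈ 395 K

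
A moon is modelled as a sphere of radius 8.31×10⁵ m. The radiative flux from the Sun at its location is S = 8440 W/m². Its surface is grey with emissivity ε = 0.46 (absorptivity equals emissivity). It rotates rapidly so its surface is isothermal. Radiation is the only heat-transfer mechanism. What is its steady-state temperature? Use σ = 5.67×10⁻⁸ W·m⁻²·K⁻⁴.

T ≈ 439 K

At equilibrium, absorbed power = emitted power.
Absorbing cross-section = πr² = 2.169×10¹² m²; emitting surface = 4πr² = 8.678×10¹² m² (ratio 4).
εS·A_cross = εσ·A_surf·T⁴  ⇒  T⁴ = S/(4σ)   (ε cancels).
T⁴ = 8440/(4·5.67×10⁻⁸) = 3.721×10¹⁰ K⁴.
T = (3.721×10¹⁰)^(1/4).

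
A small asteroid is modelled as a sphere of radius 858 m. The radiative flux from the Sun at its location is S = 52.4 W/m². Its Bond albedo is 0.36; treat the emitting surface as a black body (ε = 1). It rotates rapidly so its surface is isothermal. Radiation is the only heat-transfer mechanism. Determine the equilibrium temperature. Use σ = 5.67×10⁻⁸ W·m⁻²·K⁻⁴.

T ≈ 110 K

At equilibrium, absorbed power = emitted power.
Absorbing cross-section = πr² = 2.313×10⁶ m²; emitting surface = 4πr² = 9.251×10⁶ m² (ratio 4).
(1−a)S·A_cross = εσ·A_surf·T⁴  ⇒  T⁴ = (1−a)S/(4σ).
T⁴ = 0.640·52.4/(4·5.67×10⁻⁸) = 1.479×10⁸ K⁴.
T = (1.479×10⁸)^(1/4).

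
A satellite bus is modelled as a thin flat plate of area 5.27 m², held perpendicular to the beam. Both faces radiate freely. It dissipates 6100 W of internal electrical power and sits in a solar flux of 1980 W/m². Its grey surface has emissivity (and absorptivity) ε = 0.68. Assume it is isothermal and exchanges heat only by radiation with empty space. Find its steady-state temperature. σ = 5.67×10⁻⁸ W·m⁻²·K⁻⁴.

T ≈ 424 K

At steady state, absorbed solar power + internal power = radiated power.
Absorbed: α·S·A_cross = 0.68·1980·5.270 = 7096 W (cross-section A).
Total input = 7096 + 6100 = 13200 W.
Radiated: εσ·A_surf·T⁴ with A_surf = 2A = 10.54 m².
T⁴ = 13200/(0.68·5.67×10⁻⁸·10.54) = 3.247×10¹⁰ K⁴.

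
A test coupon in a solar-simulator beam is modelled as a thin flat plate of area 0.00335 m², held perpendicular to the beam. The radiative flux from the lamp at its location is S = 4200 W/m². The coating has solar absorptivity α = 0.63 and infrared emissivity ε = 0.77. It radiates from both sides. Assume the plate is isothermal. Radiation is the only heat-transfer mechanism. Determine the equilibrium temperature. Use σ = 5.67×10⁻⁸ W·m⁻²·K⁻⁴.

T ≈ 417 K

At equilibrium, absorbed power = emitted power.
Absorbing cross-section = A = 0.003350 m²; emitting surface = 2A = 0.006700 m² (ratio 2).
αS·A_cross = εσ·A_surf·T⁴  ⇒  T⁴ = αS/(ε·2σ).
T⁴ = 0.630·4200/(0.77·2·5.67×10⁻⁸) = 3.030×10¹⁰ K⁴.
T = (3.030×10¹⁰)^(1/4).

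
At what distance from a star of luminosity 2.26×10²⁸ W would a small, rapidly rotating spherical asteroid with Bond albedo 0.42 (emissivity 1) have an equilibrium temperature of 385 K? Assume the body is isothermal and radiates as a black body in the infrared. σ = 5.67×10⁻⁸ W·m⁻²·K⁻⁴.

For an isothermal black-emitting sphere, (1−a)S·πr² = σ·4πr²·T⁴ ⇒ S = 4σT⁴/(1−a).
S = 4·5.67×10⁻⁸·(385)⁴/0.580 = 8591 W/m².
Flux falls as S = L/(4πd²), so d = √(L/(4πS)) = √(2.26×10²⁸/(4π·8591)).

d ≈ 4.58×10¹¹ m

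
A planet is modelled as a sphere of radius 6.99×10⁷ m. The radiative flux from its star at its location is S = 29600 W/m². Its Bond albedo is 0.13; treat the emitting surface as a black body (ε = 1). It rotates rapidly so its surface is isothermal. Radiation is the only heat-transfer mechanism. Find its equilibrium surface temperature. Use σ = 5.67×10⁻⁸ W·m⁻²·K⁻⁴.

T ≈ 580 K

At equilibrium, absorbed power = emitted power.
Absorbing cross-section = πr² = 1.535×10¹⁶ m²; emitting surface = 4πr² = 6.140×10¹⁶ m² (ratio 4).
(1−a)S·A_cross = εσ·A_surf·T⁴  ⇒  T⁴ = (1−a)S/(4σ).
T⁴ = 0.870·29600/(4·5.67×10⁻⁸) = 1.135×10¹¹ K⁴.
T = (1.135×10¹¹)^(1/4).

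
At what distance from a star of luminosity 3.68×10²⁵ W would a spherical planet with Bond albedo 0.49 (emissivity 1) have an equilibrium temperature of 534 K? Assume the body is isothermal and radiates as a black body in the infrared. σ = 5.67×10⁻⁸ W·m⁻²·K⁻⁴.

d ≈ 9.00×10⁹ m

For an isothermal black-emitting sphere, (1−a)S·πr² = σ·4πr²·T⁴ ⇒ S = 4σT⁴/(1−a).
S = 4·5.67×10⁻⁸·(534)⁴/0.510 = 36160 W/m².
Flux falls as S = L/(4πd²), so d = √(L/(4πS)) = √(3.68×10²⁵/(4π·36160)).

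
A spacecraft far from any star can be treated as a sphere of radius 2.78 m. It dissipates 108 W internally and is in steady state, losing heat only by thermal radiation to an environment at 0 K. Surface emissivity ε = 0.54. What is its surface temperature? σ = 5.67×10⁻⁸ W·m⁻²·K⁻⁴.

T ≈ 77.6 K

Steady state: internal power = radiated power, P = εσA T⁴.
Radiating area A = 4πr² = 97.12 m².
T⁴ = P/(εσA) = 108/(0.54·5.67×10⁻⁸·97.12) = 3.632×10⁷ K⁴.
T = (3.632×10⁷)^(1/4).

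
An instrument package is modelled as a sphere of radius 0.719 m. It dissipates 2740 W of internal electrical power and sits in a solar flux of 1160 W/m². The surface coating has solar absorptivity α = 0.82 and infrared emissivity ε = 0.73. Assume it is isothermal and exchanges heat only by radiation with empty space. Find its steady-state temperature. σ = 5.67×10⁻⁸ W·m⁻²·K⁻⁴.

At steady state, absorbed solar power + internal power = radiated power.
Absorbed: α·S·A_cross = 0.82·1160·1.624 = 1545 W (cross-section πr²).
Total input = 1545 + 2740 = 4285 W.
Radiated: εσ·A_surf·T⁴ with A_surf = 4πr² = 6.496 m².
T⁴ = 4285/(0.73·5.67×10⁻⁸·6.496) = 1.594×10¹⁰ K⁴.

T ≈ 355 K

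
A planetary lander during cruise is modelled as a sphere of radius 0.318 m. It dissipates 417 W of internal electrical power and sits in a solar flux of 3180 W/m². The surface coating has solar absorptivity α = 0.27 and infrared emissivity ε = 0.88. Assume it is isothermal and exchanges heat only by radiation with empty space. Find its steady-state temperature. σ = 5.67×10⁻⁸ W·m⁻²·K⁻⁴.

T ≈ 323 K

At steady state, absorbed solar power + internal power = radiated power.
Absorbed: α·S·A_cross = 0.27·3180·0.3177 = 272.8 W (cross-section πr²).
Total input = 272.8 + 417 = 689.8 W.
Radiated: εσ·A_surf·T⁴ with A_surf = 4πr² = 1.271 m².
T⁴ = 689.8/(0.88·5.67×10⁻⁸·1.271) = 1.088×10¹⁰ K⁴.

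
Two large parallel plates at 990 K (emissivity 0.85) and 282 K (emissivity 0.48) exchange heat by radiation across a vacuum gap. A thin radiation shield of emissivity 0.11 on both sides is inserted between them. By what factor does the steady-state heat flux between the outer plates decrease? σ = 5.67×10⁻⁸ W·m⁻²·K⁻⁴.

Without shield: q₀ = σΔ(T⁴)/(1/ε₁+1/ε₂−1) with denominator 2.260.
With shield the two gaps are in series; the resistances add: (1/ε₁+1/ε_s−1)+(1/ε_s+1/ε₂−1) = 9.267+10.17 = 19.44.
Heat-flux ratio q₀/q = 19.44/2.260.

factor ≈ 8.60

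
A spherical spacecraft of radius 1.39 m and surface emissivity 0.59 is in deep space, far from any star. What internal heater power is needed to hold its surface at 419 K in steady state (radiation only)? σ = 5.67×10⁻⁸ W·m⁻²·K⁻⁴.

P ≈ 25000 W

P = εσ·4πr²·T⁴.
4πr² = 24.28 m²; T⁴ = 3.082×10¹⁰ K⁴.
P = 0.59·5.67×10⁻⁸·24.28·3.082×10¹⁰.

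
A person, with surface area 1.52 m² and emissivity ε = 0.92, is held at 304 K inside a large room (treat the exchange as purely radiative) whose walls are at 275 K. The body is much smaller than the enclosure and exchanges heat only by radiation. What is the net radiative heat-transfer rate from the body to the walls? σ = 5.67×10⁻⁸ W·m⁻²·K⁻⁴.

For a small grey body in a large enclosure: P_net = εσA(T_body⁴ − T_wall⁴).
A = 1.52 m²; T_body⁴ − T_wall⁴ = 8.541×10⁹ − 5.719×10⁹ = 2.822×10⁹ K⁴.
|P_net| = 0.92·5.67×10⁻⁸·1.520·2.822×10⁹.

P_net ≈ 224 W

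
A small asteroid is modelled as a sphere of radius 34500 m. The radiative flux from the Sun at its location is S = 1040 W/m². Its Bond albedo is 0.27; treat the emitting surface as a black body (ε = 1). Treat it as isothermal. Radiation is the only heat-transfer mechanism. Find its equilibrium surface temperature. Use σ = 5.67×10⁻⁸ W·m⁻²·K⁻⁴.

T ≈ 241 K

At equilibrium, absorbed power = emitted power.
Absorbing cross-section = πr² = 3.739×10⁹ m²; emitting surface = 4πr² = 1.496×10¹⁰ m² (ratio 4).
(1−a)S·A_cross = εσ·A_surf·T⁴  ⇒  T⁴ = (1−a)S/(4σ).
T⁴ = 0.730·1040/(4·5.67×10⁻⁸) = 3.347×10⁹ K⁴.
T = (3.347×10⁹)^(1/4).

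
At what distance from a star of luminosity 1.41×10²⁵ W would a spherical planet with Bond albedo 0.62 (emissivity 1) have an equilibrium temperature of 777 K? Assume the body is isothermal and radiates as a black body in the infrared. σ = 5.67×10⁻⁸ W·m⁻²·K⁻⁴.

d ≈ 2.27×10⁹ m

For an isothermal black-emitting sphere, (1−a)S·πr² = σ·4πr²·T⁴ ⇒ S = 4σT⁴/(1−a).
S = 4·5.67×10⁻⁸·(777)⁴/0.380 = 2.175×10⁵ W/m².
Flux falls as S = L/(4πd²), so d = √(L/(4πS)) = √(1.41×10²⁵/(4π·2.175×10⁵)).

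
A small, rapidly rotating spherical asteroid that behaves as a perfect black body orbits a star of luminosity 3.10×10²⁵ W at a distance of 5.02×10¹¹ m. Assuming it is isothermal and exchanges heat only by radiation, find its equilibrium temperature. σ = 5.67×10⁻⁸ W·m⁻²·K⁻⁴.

T ≈ 81.1 K

First find the stellar flux at distance d: S = L/(4πd²) = 3.10×10²⁵/(4π·(5.02×10¹¹)²) = 9.789 W/m².
For an isothermal sphere, absorbed (1−a)S·πr² = emitted σ·4πr²·T⁴, so T⁴ = (1−a)S/(4σ).
T⁴ = 1.00·9.789/(4·5.67×10⁻⁸) = 4.316×10⁷ K⁴.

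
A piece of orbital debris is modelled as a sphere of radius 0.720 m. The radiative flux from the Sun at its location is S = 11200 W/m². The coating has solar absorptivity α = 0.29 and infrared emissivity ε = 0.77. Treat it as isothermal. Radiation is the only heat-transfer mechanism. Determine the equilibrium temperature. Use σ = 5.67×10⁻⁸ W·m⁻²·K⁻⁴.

At equilibrium, absorbed power = emitted power.
Absorbing cross-section = πr² = 1.629 m²; emitting surface = 4πr² = 6.514 m² (ratio 4).
αS·A_cross = εσ·A_surf·T⁴  ⇒  T⁴ = αS/(ε·4σ).
T⁴ = 0.290·11200/(0.77·4·5.67×10⁻⁸) = 1.860×10¹⁰ K⁴.
T = (1.860×10¹⁰)^(1/4).

T ≈ 369 K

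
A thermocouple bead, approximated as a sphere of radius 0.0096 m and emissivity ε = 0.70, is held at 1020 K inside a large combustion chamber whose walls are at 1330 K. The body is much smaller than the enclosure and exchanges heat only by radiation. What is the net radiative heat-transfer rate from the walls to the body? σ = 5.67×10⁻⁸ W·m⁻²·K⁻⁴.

For a small grey body in a large enclosure: P_net = εσA(T_body⁴ − T_wall⁴).
A = 4πr² = 0.001158 m²; T_body⁴ − T_wall⁴ = 1.082×10¹² − 3.129×10¹² = -2.047×10¹² K⁴.
|P_net| = 0.70·5.67×10⁻⁸·0.001158·2.047×10¹².

P_net ≈ 94.1 W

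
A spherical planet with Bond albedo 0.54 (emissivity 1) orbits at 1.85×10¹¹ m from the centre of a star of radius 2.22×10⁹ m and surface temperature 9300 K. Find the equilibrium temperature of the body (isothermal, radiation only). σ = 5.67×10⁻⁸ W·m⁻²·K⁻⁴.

T ≈ 593 K

The star's surface emits σT_*⁴; at distance d the flux is S = σT_*⁴(R_*/d)².
S = 5.67×10⁻⁸·(9300)⁴·(2.22×10⁹/1.85×10¹¹)² = 61080 W/m².
For an isothermal sphere T⁴ = (1−a)S/(4σ) = 1.239×10¹¹ K⁴.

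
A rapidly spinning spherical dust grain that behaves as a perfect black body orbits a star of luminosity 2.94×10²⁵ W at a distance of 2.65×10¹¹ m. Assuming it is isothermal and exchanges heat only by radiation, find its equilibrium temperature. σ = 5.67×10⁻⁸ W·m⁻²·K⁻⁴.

First find the stellar flux at distance d: S = L/(4πd²) = 2.94×10²⁵/(4π·(2.65×10¹¹)²) = 33.32 W/m².
For an isothermal sphere, absorbed (1−a)S·πr² = emitted σ·4πr²·T⁴, so T⁴ = (1−a)S/(4σ).
T⁴ = 1.00·33.32/(4·5.67×10⁻⁸) = 1.469×10⁸ K⁴.

T ≈ 110 K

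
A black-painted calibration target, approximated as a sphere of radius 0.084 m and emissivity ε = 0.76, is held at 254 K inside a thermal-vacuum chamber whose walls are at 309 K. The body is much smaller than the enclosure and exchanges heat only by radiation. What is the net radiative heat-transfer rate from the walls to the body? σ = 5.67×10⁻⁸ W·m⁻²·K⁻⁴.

P_net ≈ 18.9 W

For a small grey body in a large enclosure: P_net = εσA(T_body⁴ − T_wall⁴).
A = 4πr² = 0.08867 m²; T_body⁴ − T_wall⁴ = 4.162×10⁹ − 9.117×10⁹ = -4.954×10⁹ K⁴.
|P_net| = 0.76·5.67×10⁻⁸·0.08867·4.954×10⁹.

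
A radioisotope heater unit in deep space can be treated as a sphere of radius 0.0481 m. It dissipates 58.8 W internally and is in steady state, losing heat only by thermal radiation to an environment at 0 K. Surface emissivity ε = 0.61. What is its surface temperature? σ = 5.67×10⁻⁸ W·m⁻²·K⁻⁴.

T ≈ 492 K

Steady state: internal power = radiated power, P = εσA T⁴.
Radiating area A = 4πr² = 0.02907 m².
T⁴ = P/(εσA) = 58.8/(0.61·5.67×10⁻⁸·0.02907) = 5.847×10¹⁰ K⁴.
T = (5.847×10¹⁰)^(1/4).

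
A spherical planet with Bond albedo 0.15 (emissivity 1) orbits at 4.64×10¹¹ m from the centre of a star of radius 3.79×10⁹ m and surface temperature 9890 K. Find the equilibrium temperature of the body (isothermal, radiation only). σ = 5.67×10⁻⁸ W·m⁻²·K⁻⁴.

T ≈ 607 K

The star's surface emits σT_*⁴; at distance d the flux is S = σT_*⁴(R_*/d)².
S = 5.67×10⁻⁸·(9890)⁴·(3.79×10⁹/4.64×10¹¹)² = 36190 W/m².
For an isothermal sphere T⁴ = (1−a)S/(4σ) = 1.356×10¹¹ K⁴.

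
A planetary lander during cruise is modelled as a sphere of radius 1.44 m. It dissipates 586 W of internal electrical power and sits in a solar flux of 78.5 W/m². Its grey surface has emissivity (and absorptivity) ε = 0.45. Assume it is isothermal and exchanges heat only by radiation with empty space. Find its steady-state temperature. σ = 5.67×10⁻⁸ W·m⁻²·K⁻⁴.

At steady state, absorbed solar power + internal power = radiated power.
Absorbed: α·S·A_cross = 0.45·78.5·6.514 = 230.1 W (cross-section πr²).
Total input = 230.1 + 586 = 816.1 W.
Radiated: εσ·A_surf·T⁴ with A_surf = 4πr² = 26.06 m².
T⁴ = 816.1/(0.45·5.67×10⁻⁸·26.06) = 1.228×10⁹ K⁴.

T ≈ 187 K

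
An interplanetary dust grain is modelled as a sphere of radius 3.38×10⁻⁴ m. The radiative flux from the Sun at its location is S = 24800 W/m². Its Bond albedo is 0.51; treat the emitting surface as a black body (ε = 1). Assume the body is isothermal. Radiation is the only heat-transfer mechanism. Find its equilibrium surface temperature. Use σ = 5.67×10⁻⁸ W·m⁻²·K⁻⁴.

T ≈ 481 K

At equilibrium, absorbed power = emitted power.
Absorbing cross-section = πr² = 3.589×10⁻⁷ m²; emitting surface = 4πr² = 1.436×10⁻⁶ m² (ratio 4).
(1−a)S·A_cross = εσ·A_surf·T⁴  ⇒  T⁴ = (1−a)S/(4σ).
T⁴ = 0.490·24800/(4·5.67×10⁻⁸) = 5.358×10¹⁰ K⁴.
T = (5.358×10¹⁰)^(1/4).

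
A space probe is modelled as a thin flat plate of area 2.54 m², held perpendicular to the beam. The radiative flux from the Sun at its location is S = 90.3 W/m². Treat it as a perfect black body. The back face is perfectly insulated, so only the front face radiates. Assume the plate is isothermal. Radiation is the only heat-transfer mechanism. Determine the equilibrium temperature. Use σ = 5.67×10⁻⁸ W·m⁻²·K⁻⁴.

T ≈ 200 K

At equilibrium, absorbed power = emitted power.
Absorbing cross-section = A = 2.540 m²; emitting surface = A = 2.540 m² (ratio 1).
S·A_cross = εσ·A_surf·T⁴  ⇒  T⁴ = S/(1σ).
T⁴ = 1.00·90.3/(1·5.67×10⁻⁸) = 1.593×10⁹ K⁴.
T = (1.593×10⁹)^(1/4).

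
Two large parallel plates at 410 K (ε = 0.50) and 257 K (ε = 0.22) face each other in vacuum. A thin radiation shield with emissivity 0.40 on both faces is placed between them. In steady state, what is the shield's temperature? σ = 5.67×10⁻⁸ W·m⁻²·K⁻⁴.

T_s ≈ 374 K

In steady state the net flux on the hot side equals that on the cold side.
σ(T₁⁴−T_s⁴)/D₁ = σ(T_s⁴−T₂⁴)/D₂, with D₁ = 1/ε₁+1/ε_s−1 = 3.500, D₂ = 1/ε_s+1/ε₂−1 = 6.045.
Solve for T_s⁴: T_s⁴ = (D₂·T₁⁴ + D₁·T₂⁴)/(D₁+D₂) = 1.950×10¹⁰ K⁴.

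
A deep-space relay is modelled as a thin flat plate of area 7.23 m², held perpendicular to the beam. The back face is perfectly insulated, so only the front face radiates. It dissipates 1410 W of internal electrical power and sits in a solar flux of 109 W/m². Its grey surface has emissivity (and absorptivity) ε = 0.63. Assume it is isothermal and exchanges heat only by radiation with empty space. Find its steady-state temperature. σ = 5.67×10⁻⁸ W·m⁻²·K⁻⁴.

T ≈ 293 K

At steady state, absorbed solar power + internal power = radiated power.
Absorbed: α·S·A_cross = 0.63·109·7.230 = 496.5 W (cross-section A).
Total input = 496.5 + 1410 = 1906 W.
Radiated: εσ·A_surf·T⁴ with A_surf = A = 7.230 m².
T⁴ = 1906/(0.63·5.67×10⁻⁸·7.230) = 7.382×10⁹ K⁴.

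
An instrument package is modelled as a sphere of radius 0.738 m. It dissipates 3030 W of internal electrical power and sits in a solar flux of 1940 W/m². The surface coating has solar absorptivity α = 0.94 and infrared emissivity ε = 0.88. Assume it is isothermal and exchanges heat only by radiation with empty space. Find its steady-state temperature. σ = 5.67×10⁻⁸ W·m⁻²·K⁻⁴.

At steady state, absorbed solar power + internal power = radiated power.
Absorbed: α·S·A_cross = 0.94·1940·1.711 = 3120 W (cross-section πr²).
Total input = 3120 + 3030 = 6150 W.
Radiated: εσ·A_surf·T⁴ with A_surf = 4πr² = 6.844 m².
T⁴ = 6150/(0.88·5.67×10⁻⁸·6.844) = 1.801×10¹⁰ K⁴.

T ≈ 366 K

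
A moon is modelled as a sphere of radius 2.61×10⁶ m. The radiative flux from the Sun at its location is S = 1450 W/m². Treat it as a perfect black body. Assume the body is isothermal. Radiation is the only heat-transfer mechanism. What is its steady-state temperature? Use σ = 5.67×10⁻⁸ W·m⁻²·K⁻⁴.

At equilibrium, absorbed power = emitted power.
Absorbing cross-section = πr² = 2.140×10¹³ m²; emitting surface = 4πr² = 8.560×10¹³ m² (ratio 4).
S·A_cross = εσ·A_surf·T⁴  ⇒  T⁴ = S/(4σ).
T⁴ = 1.00·1450/(4·5.67×10⁻⁸) = 6.393×10⁹ K⁴.
T = (6.393×10⁹)^(1/4).

T ≈ 283 K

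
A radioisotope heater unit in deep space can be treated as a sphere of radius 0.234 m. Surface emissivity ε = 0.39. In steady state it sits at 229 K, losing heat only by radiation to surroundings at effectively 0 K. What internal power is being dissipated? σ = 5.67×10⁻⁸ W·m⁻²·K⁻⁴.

Steady state: P = εσA T⁴.
A = 4πr² = 0.6881 m²; T⁴ = (229)⁴ = 2.750×10⁹ K⁴.
P = 0.39 × 5.67×10⁻⁸ × 0.6881 × 2.750×10⁹.

P ≈ 41.8 W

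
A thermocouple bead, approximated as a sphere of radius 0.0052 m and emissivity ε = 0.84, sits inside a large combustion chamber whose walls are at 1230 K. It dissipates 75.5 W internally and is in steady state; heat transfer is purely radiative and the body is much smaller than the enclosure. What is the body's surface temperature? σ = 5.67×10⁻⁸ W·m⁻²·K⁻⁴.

For a small grey body in a large enclosure, net radiated power = εσA(T⁴ − T_w⁴).
Steady state: P = εσA(T⁴ − T_w⁴) with A = 4πr² = 3.398×10⁻⁴ m².
T⁴ = P/(εσA) + T_w⁴ = 75.5/(0.84·5.67×10⁻⁸·3.398×10⁻⁴) + (1230)⁴
    = 4.665×10¹² + 2.289×10¹² = 6.954×10¹² K⁴.

T ≈ 1620 K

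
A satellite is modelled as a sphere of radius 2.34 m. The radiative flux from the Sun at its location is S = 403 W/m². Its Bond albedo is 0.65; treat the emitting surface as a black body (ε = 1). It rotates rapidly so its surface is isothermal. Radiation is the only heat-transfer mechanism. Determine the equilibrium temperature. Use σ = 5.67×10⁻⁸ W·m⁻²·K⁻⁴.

T ≈ 158 K

At equilibrium, absorbed power = emitted power.
Absorbing cross-section = πr² = 17.20 m²; emitting surface = 4πr² = 68.81 m² (ratio 4).
(1−a)S·A_cross = εσ·A_surf·T⁴  ⇒  T⁴ = (1−a)S/(4σ).
T⁴ = 0.350·403/(4·5.67×10⁻⁸) = 6.219×10⁸ K⁴.
T = (6.219×10⁸)^(1/4).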